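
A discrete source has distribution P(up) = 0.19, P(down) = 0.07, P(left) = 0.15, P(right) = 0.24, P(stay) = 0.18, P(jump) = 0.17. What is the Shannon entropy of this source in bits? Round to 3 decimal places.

2.508 bits

H = −Σ pᵢ log₂ pᵢ.
−0.19·log₂(0.19) = 0.4552
−0.07·log₂(0.07) = 0.2686
−0.15·log₂(0.15) = 0.4105
−0.24·log₂(0.24) = 0.4941
−0.18·log₂(0.18) = 0.4453
−0.17·log₂(0.17) = 0.4346
Sum ≈ 2.5084 → 2.508 bits.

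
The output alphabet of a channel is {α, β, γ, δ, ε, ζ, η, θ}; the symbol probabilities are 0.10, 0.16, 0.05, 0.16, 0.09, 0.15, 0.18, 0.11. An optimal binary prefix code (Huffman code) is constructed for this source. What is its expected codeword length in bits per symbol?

2.96 bits/symbol

Repeatedly combine the two least-probable nodes; the expected code length is the sum of the merged weights.
merge 1/20 + 9/100 → 7/50
merge 1/10 + 11/100 → 21/100
merge 7/50 + 3/20 → 29/100
merge 4/25 + 4/25 → 8/25
merge 9/50 + 21/100 → 39/100
merge 29/100 + 8/25 → 61/100
merge 39/100 + 61/100 → 1
L = 7/50 + 21/100 + 29/100 + 8/25 + 39/100 + 61/100 + 1 = 74/25 = 2.96 bits/symbol.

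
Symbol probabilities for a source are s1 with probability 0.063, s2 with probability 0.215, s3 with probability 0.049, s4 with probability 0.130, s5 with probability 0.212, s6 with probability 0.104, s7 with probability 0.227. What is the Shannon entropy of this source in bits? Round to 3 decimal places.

2.624 bits

H = −Σ pᵢ log₂ pᵢ.
−0.063·log₂(0.063) = 0.2513
−0.215·log₂(0.215) = 0.4768
−0.049·log₂(0.049) = 0.2132
−0.130·log₂(0.130) = 0.3826
−0.212·log₂(0.212) = 0.4744
−0.104·log₂(0.104) = 0.3396
−0.227·log₂(0.227) = 0.4856
Sum ≈ 2.6235 → 2.624 bits.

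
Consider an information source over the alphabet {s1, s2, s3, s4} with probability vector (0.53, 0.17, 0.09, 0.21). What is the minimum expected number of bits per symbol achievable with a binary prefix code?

1.73 bits/symbol

Repeatedly combine the two least-probable nodes; the expected code length is the sum of the merged weights.
merge 9/100 + 17/100 → 13/50
merge 21/100 + 13/50 → 47/100
merge 47/100 + 53/100 → 1
L = 13/50 + 47/100 + 1 = 173/100 = 1.73 bits/symbol.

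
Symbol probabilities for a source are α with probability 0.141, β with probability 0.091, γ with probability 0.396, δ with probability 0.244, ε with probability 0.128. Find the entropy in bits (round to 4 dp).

2.1186 bits

H = −Σ pᵢ log₂ pᵢ.
−0.141·log₂(0.141) = 0.3985
−0.091·log₂(0.091) = 0.3147
−0.396·log₂(0.396) = 0.5292
−0.244·log₂(0.244) = 0.4966
−0.128·log₂(0.128) = 0.3796
Sum ≈ 2.1186 → 2.1186 bits.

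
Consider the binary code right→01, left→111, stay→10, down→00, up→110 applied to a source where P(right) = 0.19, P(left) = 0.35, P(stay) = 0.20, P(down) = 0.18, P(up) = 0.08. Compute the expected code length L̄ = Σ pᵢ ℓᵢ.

2.43 bits/symbol

L̄ = Σ pᵢ·ℓᵢ = 0.19·2 + 0.35·3 + 0.20·2 + 0.18·2 + 0.08·3 = 2.43 bits/symbol.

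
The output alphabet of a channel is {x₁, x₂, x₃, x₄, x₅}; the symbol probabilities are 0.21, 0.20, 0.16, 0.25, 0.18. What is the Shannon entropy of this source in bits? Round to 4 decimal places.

2.3055 bits

H = −Σ pᵢ log₂ pᵢ.
−0.21·log₂(0.21) = 0.4728
−0.20·log₂(0.20) = 0.4644
−0.16·log₂(0.16) = 0.4230
−0.25·log₂(0.25) = 0.5000
−0.18·log₂(0.18) = 0.4453
Sum ≈ 2.3055 → 2.3055 bits.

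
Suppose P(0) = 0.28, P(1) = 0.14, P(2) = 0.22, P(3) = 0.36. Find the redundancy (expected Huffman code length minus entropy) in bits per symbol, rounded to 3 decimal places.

Entropy H = −Σ p log₂ p ≈ 1.9225 bits.
Huffman merges: 7/50+11/50→9/25; 7/25+9/25→16/25; 9/25+16/25→1. L = 2 ≈ 2.0000.
L − H = 2.0000 − 1.9225 = 0.077 bits.

0.077 bits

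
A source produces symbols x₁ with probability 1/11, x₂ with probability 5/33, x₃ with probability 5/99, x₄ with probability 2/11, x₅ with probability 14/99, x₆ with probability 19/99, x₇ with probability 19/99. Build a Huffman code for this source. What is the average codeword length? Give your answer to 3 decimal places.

2.758 bits/symbol

Repeatedly combine the two least-probable nodes; the expected code length is the sum of the merged weights.
merge 5/99 + 1/11 → 14/99
merge 14/99 + 14/99 → 28/99
merge 5/33 + 2/11 → 1/3
merge 19/99 + 19/99 → 38/99
merge 28/99 + 1/3 → 61/99
merge 38/99 + 61/99 → 1
L = 14/99 + 28/99 + 1/3 + 38/99 + 61/99 + 1 = 91/33 ≈ 2.758 bits/symbol.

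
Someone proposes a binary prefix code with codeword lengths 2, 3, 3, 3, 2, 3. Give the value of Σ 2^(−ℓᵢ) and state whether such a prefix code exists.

1; yes

With common denominator 2^3 = 8: Σ 2^(−ℓᵢ) = 2/8 + 1/8 + 1/8 + 1/8 + 2/8 + 1/8 = 8/8 = 1.
Kraft's inequality requires Σ ≤ 1; here Σ = 1 ≤ 1, so such a prefix code exists.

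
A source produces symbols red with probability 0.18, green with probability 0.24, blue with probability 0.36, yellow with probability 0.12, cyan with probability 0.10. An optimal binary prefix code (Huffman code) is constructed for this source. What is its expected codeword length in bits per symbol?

2.22 bits/symbol

Repeatedly combine the two least-probable nodes; the expected code length is the sum of the merged weights.
merge 1/10 + 3/25 → 11/50
merge 9/50 + 11/50 → 2/5
merge 6/25 + 9/25 → 3/5
merge 2/5 + 3/5 → 1
L = 11/50 + 2/5 + 3/5 + 1 = 111/50 = 2.22 bits/symbol.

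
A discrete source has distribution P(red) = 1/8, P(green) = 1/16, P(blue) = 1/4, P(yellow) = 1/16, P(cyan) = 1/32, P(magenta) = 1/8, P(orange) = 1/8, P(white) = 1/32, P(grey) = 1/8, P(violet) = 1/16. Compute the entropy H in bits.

Each probability is a power of 1/2, so log₂(1/p) is an integer.
H = Σ p·log₂(1/p) = 1/8·3 + 1/16·4 + 1/4·2 + 1/16·4 + 1/32·5 + 1/8·3 + 1/8·3 + 1/32·5 + 1/8·3 + 1/16·4 = 3.0625 bits.

3.0625 bits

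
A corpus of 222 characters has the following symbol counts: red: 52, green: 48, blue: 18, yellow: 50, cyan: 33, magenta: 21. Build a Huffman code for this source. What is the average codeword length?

2.5 bits/symbol

Probabilities are the counts divided by 222.
Repeatedly combine the two least-probable nodes; the expected code length is the sum of the merged weights.
merge 3/37 + 7/74 → 13/74
merge 11/74 + 13/74 → 12/37
merge 8/37 + 25/111 → 49/111
merge 26/111 + 12/37 → 62/111
merge 49/111 + 62/111 → 1
L = 13/74 + 12/37 + 49/111 + 62/111 + 1 = 5/2 = 2.5 bits/symbol.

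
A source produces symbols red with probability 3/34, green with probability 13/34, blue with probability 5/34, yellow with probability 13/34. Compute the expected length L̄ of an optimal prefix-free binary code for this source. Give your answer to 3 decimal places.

1.853 bits/symbol

Repeatedly combine the two least-probable nodes; the expected code length is the sum of the merged weights.
merge 3/34 + 5/34 → 4/17
merge 4/17 + 13/34 → 21/34
merge 13/34 + 21/34 → 1
L = 4/17 + 21/34 + 1 = 63/34 ≈ 1.853 bits/symbol.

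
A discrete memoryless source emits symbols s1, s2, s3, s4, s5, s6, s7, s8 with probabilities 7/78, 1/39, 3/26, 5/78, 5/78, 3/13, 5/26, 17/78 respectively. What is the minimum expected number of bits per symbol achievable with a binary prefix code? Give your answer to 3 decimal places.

Repeatedly combine the two least-probable nodes; the expected code length is the sum of the merged weights.
merge 1/39 + 5/78 → 7/78
merge 5/78 + 7/78 → 2/13
merge 7/78 + 3/26 → 8/39
merge 2/13 + 5/26 → 9/26
merge 8/39 + 17/78 → 11/26
merge 3/13 + 9/26 → 15/26
merge 11/26 + 15/26 → 1
L = 7/78 + 2/13 + 8/39 + 9/26 + 11/26 + 15/26 + 1 = 109/39 ≈ 2.795 bits/symbol.

2.795 bits/symbol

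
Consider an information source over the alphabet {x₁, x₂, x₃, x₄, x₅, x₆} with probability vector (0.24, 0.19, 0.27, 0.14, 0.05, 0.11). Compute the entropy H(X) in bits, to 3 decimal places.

H = −Σ pᵢ log₂ pᵢ.
−0.24·log₂(0.24) = 0.4941
−0.19·log₂(0.19) = 0.4552
−0.27·log₂(0.27) = 0.5100
−0.14·log₂(0.14) = 0.3971
−0.05·log₂(0.05) = 0.2161
−0.11·log₂(0.11) = 0.3503
Sum ≈ 2.4229 → 2.423 bits.

2.423 bits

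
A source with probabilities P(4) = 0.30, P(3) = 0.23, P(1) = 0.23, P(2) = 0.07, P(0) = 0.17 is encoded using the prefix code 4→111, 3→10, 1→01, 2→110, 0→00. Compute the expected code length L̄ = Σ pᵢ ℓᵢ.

L̄ = Σ pᵢ·ℓᵢ = 0.30·3 + 0.23·2 + 0.23·2 + 0.07·3 + 0.17·2 = 2.37 bits/symbol.

2.37 bits/symbol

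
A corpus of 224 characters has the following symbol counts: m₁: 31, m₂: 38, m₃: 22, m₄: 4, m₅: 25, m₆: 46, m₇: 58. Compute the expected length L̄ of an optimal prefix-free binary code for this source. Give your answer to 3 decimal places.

Probabilities are the counts divided by 224.
Repeatedly combine the two least-probable nodes; the expected code length is the sum of the merged weights.
merge 1/56 + 11/112 → 13/112
merge 25/224 + 13/112 → 51/224
merge 31/224 + 19/112 → 69/224
merge 23/112 + 51/224 → 97/224
merge 29/112 + 69/224 → 127/224
merge 97/224 + 127/224 → 1
L = 13/112 + 51/224 + 69/224 + 97/224 + 127/224 + 1 = 297/112 ≈ 2.652 bits/symbol.

2.652 bits/symbol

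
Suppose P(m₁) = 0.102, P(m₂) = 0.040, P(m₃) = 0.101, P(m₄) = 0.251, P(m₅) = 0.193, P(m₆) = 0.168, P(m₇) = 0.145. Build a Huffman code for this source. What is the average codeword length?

2.697 bits/symbol

Repeatedly combine the two least-probable nodes; the expected code length is the sum of the merged weights.
merge 1/25 + 101/1000 → 141/1000
merge 51/500 + 141/1000 → 243/1000
merge 29/200 + 21/125 → 313/1000
merge 193/1000 + 243/1000 → 109/250
merge 251/1000 + 313/1000 → 141/250
merge 109/250 + 141/250 → 1
L = 141/1000 + 243/1000 + 313/1000 + 109/250 + 141/250 + 1 = 2697/1000 = 2.697 bits/symbol.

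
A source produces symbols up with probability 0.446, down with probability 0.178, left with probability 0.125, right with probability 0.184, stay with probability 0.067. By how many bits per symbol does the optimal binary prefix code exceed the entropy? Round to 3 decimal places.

0.060 bits

Entropy H = −Σ p log₂ p ≈ 2.0484 bits.
Huffman merges: 67/1000+1/8→24/125; 89/500+23/125→181/500; 24/125+181/500→277/500; 223/500+277/500→1. L = 527/250 ≈ 2.1080.
L − H = 2.1080 − 2.0484 = 0.060 bits.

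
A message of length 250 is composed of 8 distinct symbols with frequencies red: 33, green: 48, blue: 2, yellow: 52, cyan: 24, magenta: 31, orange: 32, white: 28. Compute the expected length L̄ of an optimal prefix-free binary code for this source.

Probabilities are the counts divided by 250.
Repeatedly combine the two least-probable nodes; the expected code length is the sum of the merged weights.
merge 1/125 + 12/125 → 13/125
merge 13/125 + 14/125 → 27/125
merge 31/250 + 16/125 → 63/250
merge 33/250 + 24/125 → 81/250
merge 26/125 + 27/125 → 53/125
merge 63/250 + 81/250 → 72/125
merge 53/125 + 72/125 → 1
L = 13/125 + 27/125 + 63/250 + 81/250 + 53/125 + 72/125 + 1 = 362/125 = 2.896 bits/symbol.

2.896 bits/symbol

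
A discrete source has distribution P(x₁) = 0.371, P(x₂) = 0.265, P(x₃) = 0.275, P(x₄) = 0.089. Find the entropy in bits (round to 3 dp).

H = −Σ pᵢ log₂ pᵢ.
−0.371·log₂(0.371) = 0.5307
−0.265·log₂(0.265) = 0.5077
−0.275·log₂(0.275) = 0.5122
−0.089·log₂(0.089) = 0.3106
Sum ≈ 1.8612 → 1.861 bits.

1.861 bits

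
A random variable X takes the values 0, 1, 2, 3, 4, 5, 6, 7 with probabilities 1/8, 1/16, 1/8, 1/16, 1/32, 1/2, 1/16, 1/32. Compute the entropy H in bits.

2.3125 bits

Each probability is a power of 1/2, so log₂(1/p) is an integer.
H = Σ p·log₂(1/p) = 1/8·3 + 1/16·4 + 1/8·3 + 1/16·4 + 1/32·5 + 1/2·1 + 1/16·4 + 1/32·5 = 2.3125 bits.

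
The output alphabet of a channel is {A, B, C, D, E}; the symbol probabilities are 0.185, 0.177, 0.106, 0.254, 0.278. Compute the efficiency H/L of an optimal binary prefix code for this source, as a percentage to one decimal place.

98.6%

Entropy H = −Σ p log₂ p ≈ 2.2514 bits.
Huffman merges: 53/500+177/1000→283/1000; 37/200+127/500→439/1000; 139/500+283/1000→561/1000; 439/1000+561/1000→1. L = 2283/1000 ≈ 2.2830.
Efficiency = H/L = 2.2514/2.2830 = 98.6%.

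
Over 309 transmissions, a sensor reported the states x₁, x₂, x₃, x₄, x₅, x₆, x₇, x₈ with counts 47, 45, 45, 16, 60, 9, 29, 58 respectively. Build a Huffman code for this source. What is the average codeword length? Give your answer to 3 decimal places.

Probabilities are the counts divided by 309.
Repeatedly combine the two least-probable nodes; the expected code length is the sum of the merged weights.
merge 3/103 + 16/309 → 25/309
merge 25/309 + 29/309 → 18/103
merge 15/103 + 15/103 → 30/103
merge 47/309 + 18/103 → 101/309
merge 58/309 + 20/103 → 118/309
merge 30/103 + 101/309 → 191/309
merge 118/309 + 191/309 → 1
L = 25/309 + 18/103 + 30/103 + 101/309 + 118/309 + 191/309 + 1 = 296/103 ≈ 2.874 bits/symbol.

2.874 bits/symbol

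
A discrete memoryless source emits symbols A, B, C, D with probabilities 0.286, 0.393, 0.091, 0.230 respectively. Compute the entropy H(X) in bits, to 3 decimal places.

H = −Σ pᵢ log₂ pᵢ.
−0.286·log₂(0.286) = 0.5165
−0.393·log₂(0.393) = 0.5295
−0.091·log₂(0.091) = 0.3147
−0.230·log₂(0.230) = 0.4877
Sum ≈ 1.8484 → 1.848 bits.

1.848 bits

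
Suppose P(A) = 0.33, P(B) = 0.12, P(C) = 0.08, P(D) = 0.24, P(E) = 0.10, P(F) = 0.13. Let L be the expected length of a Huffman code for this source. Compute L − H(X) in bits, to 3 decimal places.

0.035 bits

Entropy H = −Σ p log₂ p ≈ 2.3954 bits.
Huffman merges: 2/25+1/10→9/50; 3/25+13/100→1/4; 9/50+6/25→21/50; 1/4+33/100→29/50; 21/50+29/50→1. L = 243/100 ≈ 2.4300.
L − H = 2.4300 − 2.3954 = 0.035 bits.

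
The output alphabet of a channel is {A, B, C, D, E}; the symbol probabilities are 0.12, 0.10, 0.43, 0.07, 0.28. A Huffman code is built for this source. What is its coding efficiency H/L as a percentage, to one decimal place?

Entropy H = −Σ p log₂ p ≈ 2.0056 bits.
Huffman merges: 7/100+1/10→17/100; 3/25+17/100→29/100; 7/25+29/100→57/100; 43/100+57/100→1. L = 203/100 ≈ 2.0300.
Efficiency = H/L = 2.0056/2.0300 = 98.8%.

98.8%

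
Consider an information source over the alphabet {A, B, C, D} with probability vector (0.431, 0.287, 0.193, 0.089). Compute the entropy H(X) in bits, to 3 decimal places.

H = −Σ pᵢ log₂ pᵢ.
−0.431·log₂(0.431) = 0.5233
−0.287·log₂(0.287) = 0.5169
−0.193·log₂(0.193) = 0.4581
−0.089·log₂(0.089) = 0.3106
Sum ≈ 1.8089 → 1.809 bits.

1.809 bits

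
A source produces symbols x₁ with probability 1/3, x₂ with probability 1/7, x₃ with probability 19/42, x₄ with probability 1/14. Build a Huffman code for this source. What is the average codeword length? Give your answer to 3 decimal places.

Repeatedly combine the two least-probable nodes; the expected code length is the sum of the merged weights.
merge 1/14 + 1/7 → 3/14
merge 3/14 + 1/3 → 23/42
merge 19/42 + 23/42 → 1
L = 3/14 + 23/42 + 1 = 37/21 ≈ 1.762 bits/symbol.

1.762 bits/symbol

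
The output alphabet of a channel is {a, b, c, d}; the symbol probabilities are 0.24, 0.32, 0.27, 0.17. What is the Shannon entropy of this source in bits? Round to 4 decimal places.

H = −Σ pᵢ log₂ pᵢ.
−0.24·log₂(0.24) = 0.4941
−0.32·log₂(0.32) = 0.5260
−0.27·log₂(0.27) = 0.5100
−0.17·log₂(0.17) = 0.4346
Sum ≈ 1.9648 → 1.9648 bits.

1.9648 bits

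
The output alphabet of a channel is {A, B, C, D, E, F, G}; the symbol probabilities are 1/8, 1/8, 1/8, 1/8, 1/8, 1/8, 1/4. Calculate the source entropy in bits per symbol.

2.75 bits

Each probability is a power of 1/2, so log₂(1/p) is an integer.
H = Σ p·log₂(1/p) = 1/8·3 + 1/8·3 + 1/8·3 + 1/8·3 + 1/8·3 + 1/8·3 + 1/4·2 = 2.75 bits.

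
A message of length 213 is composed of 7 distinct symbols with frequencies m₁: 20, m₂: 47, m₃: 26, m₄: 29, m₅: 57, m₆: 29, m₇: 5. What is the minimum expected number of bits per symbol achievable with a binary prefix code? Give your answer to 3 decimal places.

Probabilities are the counts divided by 213.
Repeatedly combine the two least-probable nodes; the expected code length is the sum of the merged weights.
merge 5/213 + 20/213 → 25/213
merge 25/213 + 26/213 → 17/71
merge 29/213 + 29/213 → 58/213
merge 47/213 + 17/71 → 98/213
merge 19/71 + 58/213 → 115/213
merge 98/213 + 115/213 → 1
L = 25/213 + 17/71 + 58/213 + 98/213 + 115/213 + 1 = 560/213 ≈ 2.629 bits/symbol.

2.629 bits/symbol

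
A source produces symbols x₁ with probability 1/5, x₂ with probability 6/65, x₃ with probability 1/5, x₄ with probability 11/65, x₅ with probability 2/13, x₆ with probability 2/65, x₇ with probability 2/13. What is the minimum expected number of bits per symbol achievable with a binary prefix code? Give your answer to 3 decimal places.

Repeatedly combine the two least-probable nodes; the expected code length is the sum of the merged weights.
merge 2/65 + 6/65 → 8/65
merge 8/65 + 2/13 → 18/65
merge 2/13 + 11/65 → 21/65
merge 1/5 + 1/5 → 2/5
merge 18/65 + 21/65 → 3/5
merge 2/5 + 3/5 → 1
L = 8/65 + 18/65 + 21/65 + 2/5 + 3/5 + 1 = 177/65 ≈ 2.723 bits/symbol.

2.723 bits/symbol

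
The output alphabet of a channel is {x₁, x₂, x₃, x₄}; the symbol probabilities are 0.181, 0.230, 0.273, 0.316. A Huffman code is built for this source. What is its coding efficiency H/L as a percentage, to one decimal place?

Entropy H = −Σ p log₂ p ≈ 1.9705 bits.
Huffman merges: 181/1000+23/100→411/1000; 273/1000+79/250→589/1000; 411/1000+589/1000→1. L = 2 ≈ 2.0000.
Efficiency = H/L = 1.9705/2.0000 = 98.5%.

98.5%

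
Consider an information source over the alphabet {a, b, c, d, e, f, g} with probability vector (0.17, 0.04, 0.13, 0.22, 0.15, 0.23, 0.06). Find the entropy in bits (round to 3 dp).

2.625 bits

H = −Σ pᵢ log₂ pᵢ.
−0.17·log₂(0.17) = 0.4346
−0.04·log₂(0.04) = 0.1858
−0.13·log₂(0.13) = 0.3826
−0.22·log₂(0.22) = 0.4806
−0.15·log₂(0.15) = 0.4105
−0.23·log₂(0.23) = 0.4877
−0.06·log₂(0.06) = 0.2435
Sum ≈ 2.6253 → 2.625 bits.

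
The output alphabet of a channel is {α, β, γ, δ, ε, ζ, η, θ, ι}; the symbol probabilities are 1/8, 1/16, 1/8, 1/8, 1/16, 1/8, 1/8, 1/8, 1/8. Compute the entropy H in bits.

Each probability is a power of 1/2, so log₂(1/p) is an integer.
H = Σ p·log₂(1/p) = 1/8·3 + 1/16·4 + 1/8·3 + 1/8·3 + 1/16·4 + 1/8·3 + 1/8·3 + 1/8·3 + 1/8·3 = 3.125 bits.

3.125 bits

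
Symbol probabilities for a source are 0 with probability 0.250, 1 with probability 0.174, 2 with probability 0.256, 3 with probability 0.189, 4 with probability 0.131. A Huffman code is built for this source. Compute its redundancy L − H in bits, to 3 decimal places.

Entropy H = −Σ p log₂ p ≈ 2.2806 bits.
Huffman merges: 131/1000+87/500→61/200; 189/1000+1/4→439/1000; 32/125+61/200→561/1000; 439/1000+561/1000→1. L = 461/200 ≈ 2.3050.
L − H = 2.3050 − 2.2806 = 0.024 bits.

0.024 bits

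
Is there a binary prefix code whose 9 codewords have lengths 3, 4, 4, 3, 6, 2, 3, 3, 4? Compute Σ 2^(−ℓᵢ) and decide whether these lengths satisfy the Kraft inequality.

With common denominator 2^6 = 64: Σ 2^(−ℓᵢ) = 8/64 + 4/64 + 4/64 + 8/64 + 1/64 + 16/64 + 8/64 + 8/64 + 4/64 = 61/64 = 0.953125.
Kraft's inequality requires Σ ≤ 1; here Σ = 0.953125 ≤ 1, so such a prefix code exists.

0.953125; yes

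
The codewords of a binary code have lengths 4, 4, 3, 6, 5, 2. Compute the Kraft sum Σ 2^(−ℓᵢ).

0.546875

With common denominator 2^6 = 64: Σ 2^(−ℓᵢ) = 4/64 + 4/64 + 8/64 + 1/64 + 2/64 + 16/64 = 35/64 = 0.546875.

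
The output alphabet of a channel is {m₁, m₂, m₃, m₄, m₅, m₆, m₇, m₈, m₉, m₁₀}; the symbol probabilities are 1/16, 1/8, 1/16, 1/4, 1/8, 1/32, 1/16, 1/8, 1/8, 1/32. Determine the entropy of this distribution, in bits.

Each probability is a power of 1/2, so log₂(1/p) is an integer.
H = Σ p·log₂(1/p) = 1/16·4 + 1/8·3 + 1/16·4 + 1/4·2 + 1/8·3 + 1/32·5 + 1/16·4 + 1/8·3 + 1/8·3 + 1/32·5 = 3.0625 bits.

3.0625 bits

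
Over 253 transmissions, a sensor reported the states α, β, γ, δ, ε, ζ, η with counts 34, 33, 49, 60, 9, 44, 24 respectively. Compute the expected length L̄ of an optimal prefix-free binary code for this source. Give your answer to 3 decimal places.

2.700 bits/symbol

Probabilities are the counts divided by 253.
Repeatedly combine the two least-probable nodes; the expected code length is the sum of the merged weights.
merge 9/253 + 24/253 → 3/23
merge 3/23 + 3/23 → 6/23
merge 34/253 + 4/23 → 78/253
merge 49/253 + 60/253 → 109/253
merge 6/23 + 78/253 → 144/253
merge 109/253 + 144/253 → 1
L = 3/23 + 6/23 + 78/253 + 109/253 + 144/253 + 1 = 683/253 ≈ 2.700 bits/symbol.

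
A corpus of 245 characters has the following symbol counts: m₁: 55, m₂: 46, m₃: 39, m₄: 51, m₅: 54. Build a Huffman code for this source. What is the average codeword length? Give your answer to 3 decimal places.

Probabilities are the counts divided by 245.
Repeatedly combine the two least-probable nodes; the expected code length is the sum of the merged weights.
merge 39/245 + 46/245 → 17/49
merge 51/245 + 54/245 → 3/7
merge 11/49 + 17/49 → 4/7
merge 3/7 + 4/7 → 1
L = 17/49 + 3/7 + 4/7 + 1 = 115/49 ≈ 2.347 bits/symbol.

2.347 bits/symbol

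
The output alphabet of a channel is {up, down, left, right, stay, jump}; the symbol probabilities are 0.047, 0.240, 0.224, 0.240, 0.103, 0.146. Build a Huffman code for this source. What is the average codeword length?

Repeatedly combine the two least-probable nodes; the expected code length is the sum of the merged weights.
merge 47/1000 + 103/1000 → 3/20
merge 73/500 + 3/20 → 37/125
merge 28/125 + 6/25 → 58/125
merge 6/25 + 37/125 → 67/125
merge 58/125 + 67/125 → 1
L = 3/20 + 37/125 + 58/125 + 67/125 + 1 = 1223/500 = 2.446 bits/symbol.

2.446 bits/symbol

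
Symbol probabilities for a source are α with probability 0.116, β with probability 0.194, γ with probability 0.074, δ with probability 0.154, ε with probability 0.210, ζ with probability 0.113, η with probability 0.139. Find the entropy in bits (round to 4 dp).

H = −Σ pᵢ log₂ pᵢ.
−0.116·log₂(0.116) = 0.3605
−0.194·log₂(0.194) = 0.4590
−0.074·log₂(0.074) = 0.2780
−0.154·log₂(0.154) = 0.4156
−0.210·log₂(0.210) = 0.4728
−0.113·log₂(0.113) = 0.3555
−0.139·log₂(0.139) = 0.3957
Sum ≈ 2.7371 → 2.7371 bits.

2.7371 bits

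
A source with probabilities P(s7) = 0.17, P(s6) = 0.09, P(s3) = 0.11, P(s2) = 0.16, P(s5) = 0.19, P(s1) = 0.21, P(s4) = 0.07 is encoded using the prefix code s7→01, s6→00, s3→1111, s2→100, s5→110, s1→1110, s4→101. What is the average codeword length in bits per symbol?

L̄ = Σ pᵢ·ℓᵢ = 0.17·2 + 0.09·2 + 0.11·4 + 0.16·3 + 0.19·3 + 0.21·4 + 0.07·3 = 3.06 bits/symbol.

3.06 bits/symbol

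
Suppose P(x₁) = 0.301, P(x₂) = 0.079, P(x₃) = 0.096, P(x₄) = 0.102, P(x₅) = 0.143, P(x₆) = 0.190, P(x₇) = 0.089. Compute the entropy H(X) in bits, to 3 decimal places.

H = −Σ pᵢ log₂ pᵢ.
−0.301·log₂(0.301) = 0.5214
−0.079·log₂(0.079) = 0.2893
−0.096·log₂(0.096) = 0.3246
−0.102·log₂(0.102) = 0.3359
−0.143·log₂(0.143) = 0.4012
−0.190·log₂(0.190) = 0.4552
−0.089·log₂(0.089) = 0.3106
Sum ≈ 2.6382 → 2.638 bits.

2.638 bits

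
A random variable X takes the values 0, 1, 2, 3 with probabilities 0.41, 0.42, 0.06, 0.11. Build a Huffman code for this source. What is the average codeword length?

1.75 bits/symbol

Repeatedly combine the two least-probable nodes; the expected code length is the sum of the merged weights.
merge 3/50 + 11/100 → 17/100
merge 17/100 + 41/100 → 29/50
merge 21/50 + 29/50 → 1
L = 17/100 + 29/50 + 1 = 7/4 = 1.75 bits/symbol.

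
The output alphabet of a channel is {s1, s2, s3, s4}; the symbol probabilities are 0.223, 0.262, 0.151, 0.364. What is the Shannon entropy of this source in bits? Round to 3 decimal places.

1.932 bits

H = −Σ pᵢ log₂ pᵢ.
−0.223·log₂(0.223) = 0.4828
−0.262·log₂(0.262) = 0.5063
−0.151·log₂(0.151) = 0.4118
−0.364·log₂(0.364) = 0.5307
Sum ≈ 1.9316 → 1.932 bits.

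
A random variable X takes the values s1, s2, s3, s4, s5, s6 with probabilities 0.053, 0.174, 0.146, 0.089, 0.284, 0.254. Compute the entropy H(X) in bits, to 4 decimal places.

H = −Σ pᵢ log₂ pᵢ.
−0.053·log₂(0.053) = 0.2246
−0.174·log₂(0.174) = 0.4390
−0.146·log₂(0.146) = 0.4053
−0.089·log₂(0.089) = 0.3106
−0.284·log₂(0.284) = 0.5158
−0.254·log₂(0.254) = 0.5022
Sum ≈ 2.3974 → 2.3974 bits.

2.3974 bits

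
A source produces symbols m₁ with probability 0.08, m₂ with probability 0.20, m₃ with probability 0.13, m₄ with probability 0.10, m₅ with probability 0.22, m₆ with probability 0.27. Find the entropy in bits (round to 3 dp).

H = −Σ pᵢ log₂ pᵢ.
−0.08·log₂(0.08) = 0.2915
−0.20·log₂(0.20) = 0.4644
−0.13·log₂(0.13) = 0.3826
−0.10·log₂(0.10) = 0.3322
−0.22·log₂(0.22) = 0.4806
−0.27·log₂(0.27) = 0.5100
Sum ≈ 2.4613 → 2.461 bits.

2.461 bits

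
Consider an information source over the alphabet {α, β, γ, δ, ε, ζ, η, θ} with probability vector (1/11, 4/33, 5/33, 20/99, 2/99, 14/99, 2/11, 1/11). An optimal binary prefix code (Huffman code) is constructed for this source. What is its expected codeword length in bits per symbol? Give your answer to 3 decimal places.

2.909 bits/symbol

Repeatedly combine the two least-probable nodes; the expected code length is the sum of the merged weights.
merge 2/99 + 1/11 → 1/9
merge 1/11 + 1/9 → 20/99
merge 4/33 + 14/99 → 26/99
merge 5/33 + 2/11 → 1/3
merge 20/99 + 20/99 → 40/99
merge 26/99 + 1/3 → 59/99
merge 40/99 + 59/99 → 1
L = 1/9 + 20/99 + 26/99 + 1/3 + 40/99 + 59/99 + 1 = 32/11 ≈ 2.909 bits/symbol.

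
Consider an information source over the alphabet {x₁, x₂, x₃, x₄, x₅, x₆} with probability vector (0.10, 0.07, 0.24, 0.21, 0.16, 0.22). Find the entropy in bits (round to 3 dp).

H = −Σ pᵢ log₂ pᵢ.
−0.10·log₂(0.10) = 0.3322
−0.07·log₂(0.07) = 0.2686
−0.24·log₂(0.24) = 0.4941
−0.21·log₂(0.21) = 0.4728
−0.16·log₂(0.16) = 0.4230
−0.22·log₂(0.22) = 0.4806
Sum ≈ 2.4713 → 2.471 bits.

2.471 bits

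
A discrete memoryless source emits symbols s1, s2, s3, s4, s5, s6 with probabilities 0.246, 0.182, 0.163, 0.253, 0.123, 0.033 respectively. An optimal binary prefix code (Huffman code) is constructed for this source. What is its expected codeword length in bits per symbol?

2.475 bits/symbol

Repeatedly combine the two least-probable nodes; the expected code length is the sum of the merged weights.
merge 33/1000 + 123/1000 → 39/250
merge 39/250 + 163/1000 → 319/1000
merge 91/500 + 123/500 → 107/250
merge 253/1000 + 319/1000 → 143/250
merge 107/250 + 143/250 → 1
L = 39/250 + 319/1000 + 107/250 + 143/250 + 1 = 99/40 = 2.475 bits/symbol.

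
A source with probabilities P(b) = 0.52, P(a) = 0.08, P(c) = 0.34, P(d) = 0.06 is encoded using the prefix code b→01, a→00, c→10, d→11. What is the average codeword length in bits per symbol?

L̄ = Σ pᵢ·ℓᵢ = 0.52·2 + 0.08·2 + 0.34·2 + 0.06·2 = 2 bits/symbol.

2 bits/symbol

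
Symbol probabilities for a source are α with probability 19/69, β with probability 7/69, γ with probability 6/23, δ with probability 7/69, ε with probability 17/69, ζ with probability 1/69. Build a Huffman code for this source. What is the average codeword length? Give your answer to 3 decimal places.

2.333 bits/symbol

Repeatedly combine the two least-probable nodes; the expected code length is the sum of the merged weights.
merge 1/69 + 7/69 → 8/69
merge 7/69 + 8/69 → 5/23
merge 5/23 + 17/69 → 32/69
merge 6/23 + 19/69 → 37/69
merge 32/69 + 37/69 → 1
L = 8/69 + 5/23 + 32/69 + 37/69 + 1 = 7/3 ≈ 2.333 bits/symbol.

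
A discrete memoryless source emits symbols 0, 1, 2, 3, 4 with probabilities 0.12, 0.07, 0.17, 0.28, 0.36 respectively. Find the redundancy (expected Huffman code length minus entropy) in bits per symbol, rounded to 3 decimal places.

0.075 bits

Entropy H = −Σ p log₂ p ≈ 2.1150 bits.
Huffman merges: 7/100+3/25→19/100; 17/100+19/100→9/25; 7/25+9/25→16/25; 9/25+16/25→1. L = 219/100 ≈ 2.1900.
L − H = 2.1900 − 2.1150 = 0.075 bits.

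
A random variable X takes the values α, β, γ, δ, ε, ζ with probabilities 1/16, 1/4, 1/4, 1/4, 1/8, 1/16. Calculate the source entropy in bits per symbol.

Each probability is a power of 1/2, so log₂(1/p) is an integer.
H = Σ p·log₂(1/p) = 1/16·4 + 1/4·2 + 1/4·2 + 1/4·2 + 1/8·3 + 1/16·4 = 2.375 bits.

2.375 bits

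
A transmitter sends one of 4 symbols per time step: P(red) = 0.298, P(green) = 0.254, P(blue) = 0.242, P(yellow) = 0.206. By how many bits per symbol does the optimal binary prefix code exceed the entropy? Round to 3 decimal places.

Entropy H = −Σ p log₂ p ≈ 1.9876 bits.
Huffman merges: 103/500+121/500→56/125; 127/500+149/500→69/125; 56/125+69/125→1. L = 2 ≈ 2.0000.
L − H = 2.0000 − 1.9876 = 0.012 bits.

0.012 bits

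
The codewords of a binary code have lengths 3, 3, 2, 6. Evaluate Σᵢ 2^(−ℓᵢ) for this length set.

With common denominator 2^6 = 64: Σ 2^(−ℓᵢ) = 8/64 + 8/64 + 16/64 + 1/64 = 33/64 = 0.515625.

0.515625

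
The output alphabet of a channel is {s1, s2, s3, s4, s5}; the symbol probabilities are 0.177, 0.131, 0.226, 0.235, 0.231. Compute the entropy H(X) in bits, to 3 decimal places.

2.291 bits

H = −Σ pᵢ log₂ pᵢ.
−0.177·log₂(0.177) = 0.4422
−0.131·log₂(0.131) = 0.3841
−0.226·log₂(0.226) = 0.4849
−0.235·log₂(0.235) = 0.4910
−0.231·log₂(0.231) = 0.4883
Sum ≈ 2.2905 → 2.291 bits.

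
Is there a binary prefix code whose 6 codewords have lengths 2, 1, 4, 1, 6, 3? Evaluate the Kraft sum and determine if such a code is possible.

1.453125; no

With common denominator 2^6 = 64: Σ 2^(−ℓᵢ) = 16/64 + 32/64 + 4/64 + 32/64 + 1/64 + 8/64 = 93/64 = 1.453125.
Kraft's inequality requires Σ ≤ 1; here Σ = 1.453125 > 1, so no such prefix code exists.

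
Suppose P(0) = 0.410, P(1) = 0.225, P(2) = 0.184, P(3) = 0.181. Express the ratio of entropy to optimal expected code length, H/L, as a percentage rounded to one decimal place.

97.6%

Entropy H = −Σ p log₂ p ≈ 1.9073 bits.
Huffman merges: 181/1000+23/125→73/200; 9/40+73/200→59/100; 41/100+59/100→1. L = 391/200 ≈ 1.9550.
Efficiency = H/L = 1.9073/1.9550 = 97.6%.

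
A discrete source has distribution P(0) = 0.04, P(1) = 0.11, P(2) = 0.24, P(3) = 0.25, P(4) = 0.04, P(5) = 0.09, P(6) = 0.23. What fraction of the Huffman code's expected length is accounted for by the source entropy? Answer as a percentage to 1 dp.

Entropy H = −Σ p log₂ p ≈ 2.5163 bits.
Huffman merges: 1/25+1/25→2/25; 2/25+9/100→17/100; 11/100+17/100→7/25; 23/100+6/25→47/100; 1/4+7/25→53/100; 47/100+53/100→1. L = 253/100 ≈ 2.5300.
Efficiency = H/L = 2.5163/2.5300 = 99.5%.

99.5%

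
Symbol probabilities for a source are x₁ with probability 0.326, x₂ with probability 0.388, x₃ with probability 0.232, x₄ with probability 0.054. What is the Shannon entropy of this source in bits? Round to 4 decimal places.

1.7735 bits

H = −Σ pᵢ log₂ pᵢ.
−0.326·log₂(0.326) = 0.5272
−0.388·log₂(0.388) = 0.5300
−0.232·log₂(0.232) = 0.4890
−0.054·log₂(0.054) = 0.2274
Sum ≈ 1.7735 → 1.7735 bits.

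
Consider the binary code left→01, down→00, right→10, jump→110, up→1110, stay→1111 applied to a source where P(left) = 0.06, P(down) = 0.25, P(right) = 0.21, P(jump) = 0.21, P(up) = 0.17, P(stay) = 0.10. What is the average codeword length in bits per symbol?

2.75 bits/symbol

L̄ = Σ pᵢ·ℓᵢ = 0.06·2 + 0.25·2 + 0.21·2 + 0.21·3 + 0.17·4 + 0.10·4 = 2.75 bits/symbol.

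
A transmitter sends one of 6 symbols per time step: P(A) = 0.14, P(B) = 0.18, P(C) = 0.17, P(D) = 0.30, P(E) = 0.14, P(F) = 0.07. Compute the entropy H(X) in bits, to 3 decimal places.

2.464 bits

H = −Σ pᵢ log₂ pᵢ.
−0.14·log₂(0.14) = 0.3971
−0.18·log₂(0.18) = 0.4453
−0.17·log₂(0.17) = 0.4346
−0.30·log₂(0.30) = 0.5211
−0.14·log₂(0.14) = 0.3971
−0.07·log₂(0.07) = 0.2686
Sum ≈ 2.4638 → 2.464 bits.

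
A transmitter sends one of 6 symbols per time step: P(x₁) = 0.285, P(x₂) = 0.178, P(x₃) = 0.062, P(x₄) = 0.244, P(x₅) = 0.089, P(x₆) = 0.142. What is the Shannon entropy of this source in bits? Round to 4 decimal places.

H = −Σ pᵢ log₂ pᵢ.
−0.285·log₂(0.285) = 0.5161
−0.178·log₂(0.178) = 0.4432
−0.062·log₂(0.062) = 0.2487
−0.244·log₂(0.244) = 0.4966
−0.089·log₂(0.089) = 0.3106
−0.142·log₂(0.142) = 0.3999
Sum ≈ 2.4151 → 2.4151 bits.

2.4151 bits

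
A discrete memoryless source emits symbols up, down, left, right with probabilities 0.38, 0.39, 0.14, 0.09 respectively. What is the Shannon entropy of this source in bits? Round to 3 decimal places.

1.770 bits

H = −Σ pᵢ log₂ pᵢ.
−0.38·log₂(0.38) = 0.5305
−0.39·log₂(0.39) = 0.5298
−0.14·log₂(0.14) = 0.3971
−0.09·log₂(0.09) = 0.3127
Sum ≈ 1.7700 → 1.770 bits.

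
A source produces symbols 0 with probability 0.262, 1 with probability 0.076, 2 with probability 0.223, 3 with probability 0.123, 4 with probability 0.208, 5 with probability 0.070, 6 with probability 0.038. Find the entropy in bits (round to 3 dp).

2.562 bits

H = −Σ pᵢ log₂ pᵢ.
−0.262·log₂(0.262) = 0.5063
−0.076·log₂(0.076) = 0.2826
−0.223·log₂(0.223) = 0.4828
−0.123·log₂(0.123) = 0.3719
−0.208·log₂(0.208) = 0.4712
−0.070·log₂(0.070) = 0.2686
−0.038·log₂(0.038) = 0.1793
Sum ≈ 2.5625 → 2.562 bits.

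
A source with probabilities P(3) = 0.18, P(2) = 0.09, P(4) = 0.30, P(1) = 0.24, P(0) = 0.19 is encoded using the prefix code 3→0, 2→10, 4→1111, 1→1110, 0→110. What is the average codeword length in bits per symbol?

L̄ = Σ pᵢ·ℓᵢ = 0.18·1 + 0.09·2 + 0.30·4 + 0.24·4 + 0.19·3 = 3.09 bits/symbol.

3.09 bits/symbol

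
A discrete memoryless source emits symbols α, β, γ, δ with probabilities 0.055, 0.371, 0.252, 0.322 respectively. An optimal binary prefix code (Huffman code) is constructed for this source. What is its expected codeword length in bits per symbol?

Repeatedly combine the two least-probable nodes; the expected code length is the sum of the merged weights.
merge 11/200 + 63/250 → 307/1000
merge 307/1000 + 161/500 → 629/1000
merge 371/1000 + 629/1000 → 1
L = 307/1000 + 629/1000 + 1 = 242/125 = 1.936 bits/symbol.

1.936 bits/symbol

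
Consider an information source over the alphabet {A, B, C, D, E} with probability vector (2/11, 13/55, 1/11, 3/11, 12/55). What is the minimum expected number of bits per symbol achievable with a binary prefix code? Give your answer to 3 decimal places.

Repeatedly combine the two least-probable nodes; the expected code length is the sum of the merged weights.
merge 1/11 + 2/11 → 3/11
merge 12/55 + 13/55 → 5/11
merge 3/11 + 3/11 → 6/11
merge 5/11 + 6/11 → 1
L = 3/11 + 5/11 + 6/11 + 1 = 25/11 ≈ 2.273 bits/symbol.

2.273 bits/symbol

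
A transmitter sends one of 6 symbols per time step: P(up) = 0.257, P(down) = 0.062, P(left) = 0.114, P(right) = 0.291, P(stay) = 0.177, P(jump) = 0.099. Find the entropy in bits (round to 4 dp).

2.4004 bits

H = −Σ pᵢ log₂ pᵢ.
−0.257·log₂(0.257) = 0.5038
−0.062·log₂(0.062) = 0.2487
−0.114·log₂(0.114) = 0.3571
−0.291·log₂(0.291) = 0.5182
−0.177·log₂(0.177) = 0.4422
−0.099·log₂(0.099) = 0.3303
Sum ≈ 2.4004 → 2.4004 bits.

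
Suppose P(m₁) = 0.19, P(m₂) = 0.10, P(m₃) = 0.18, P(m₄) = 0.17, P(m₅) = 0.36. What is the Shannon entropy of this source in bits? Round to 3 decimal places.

H = −Σ pᵢ log₂ pᵢ.
−0.19·log₂(0.19) = 0.4552
−0.10·log₂(0.10) = 0.3322
−0.18·log₂(0.18) = 0.4453
−0.17·log₂(0.17) = 0.4346
−0.36·log₂(0.36) = 0.5306
Sum ≈ 2.1979 → 2.198 bits.

2.198 bits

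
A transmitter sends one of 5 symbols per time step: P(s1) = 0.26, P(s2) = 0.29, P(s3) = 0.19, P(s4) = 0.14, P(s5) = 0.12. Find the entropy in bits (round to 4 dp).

2.2426 bits

H = −Σ pᵢ log₂ pᵢ.
−0.26·log₂(0.26) = 0.5053
−0.29·log₂(0.29) = 0.5179
−0.19·log₂(0.19) = 0.4552
−0.14·log₂(0.14) = 0.3971
−0.12·log₂(0.12) = 0.3671
Sum ≈ 2.2426 → 2.2426 bits.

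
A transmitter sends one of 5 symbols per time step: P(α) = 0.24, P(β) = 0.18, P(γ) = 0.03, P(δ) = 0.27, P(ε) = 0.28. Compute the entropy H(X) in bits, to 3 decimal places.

H = −Σ pᵢ log₂ pᵢ.
−0.24·log₂(0.24) = 0.4941
−0.18·log₂(0.18) = 0.4453
−0.03·log₂(0.03) = 0.1518
−0.27·log₂(0.27) = 0.5100
−0.28·log₂(0.28) = 0.5142
Sum ≈ 2.1155 → 2.115 bits.

2.115 bits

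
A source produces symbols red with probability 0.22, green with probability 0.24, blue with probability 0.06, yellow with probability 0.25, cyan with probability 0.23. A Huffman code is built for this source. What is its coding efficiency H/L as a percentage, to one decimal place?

Entropy H = −Σ p log₂ p ≈ 2.2059 bits.
Huffman merges: 3/50+11/50→7/25; 23/100+6/25→47/100; 1/4+7/25→53/100; 47/100+53/100→1. L = 57/25 ≈ 2.2800.
Efficiency = H/L = 2.2059/2.2800 = 96.8%.

96.8%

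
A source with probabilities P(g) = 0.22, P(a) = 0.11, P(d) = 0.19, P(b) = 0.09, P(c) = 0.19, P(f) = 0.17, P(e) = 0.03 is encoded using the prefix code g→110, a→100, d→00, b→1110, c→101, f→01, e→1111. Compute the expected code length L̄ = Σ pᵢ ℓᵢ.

L̄ = Σ pᵢ·ℓᵢ = 0.22·3 + 0.11·3 + 0.19·2 + 0.09·4 + 0.19·3 + 0.17·2 + 0.03·4 = 2.76 bits/symbol.

2.76 bits/symbol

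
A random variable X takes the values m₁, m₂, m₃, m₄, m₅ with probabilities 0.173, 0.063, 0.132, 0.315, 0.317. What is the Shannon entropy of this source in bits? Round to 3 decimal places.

H = −Σ pᵢ log₂ pᵢ.
−0.173·log₂(0.173) = 0.4379
−0.063·log₂(0.063) = 0.2513
−0.132·log₂(0.132) = 0.3856
−0.315·log₂(0.315) = 0.5250
−0.317·log₂(0.317) = 0.5254
Sum ≈ 2.1252 → 2.125 bits.

2.125 bits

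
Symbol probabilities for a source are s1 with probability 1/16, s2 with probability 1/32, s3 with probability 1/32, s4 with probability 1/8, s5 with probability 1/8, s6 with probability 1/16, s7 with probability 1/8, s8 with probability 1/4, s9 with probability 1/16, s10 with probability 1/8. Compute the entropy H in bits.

3.0625 bits

Each probability is a power of 1/2, so log₂(1/p) is an integer.
H = Σ p·log₂(1/p) = 1/16·4 + 1/32·5 + 1/32·5 + 1/8·3 + 1/8·3 + 1/16·4 + 1/8·3 + 1/4·2 + 1/16·4 + 1/8·3 = 3.0625 bits.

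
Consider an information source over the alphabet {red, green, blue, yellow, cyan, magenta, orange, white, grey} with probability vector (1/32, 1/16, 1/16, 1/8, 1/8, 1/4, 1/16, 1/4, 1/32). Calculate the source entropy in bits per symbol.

2.8125 bits

Each probability is a power of 1/2, so log₂(1/p) is an integer.
H = Σ p·log₂(1/p) = 1/32·5 + 1/16·4 + 1/16·4 + 1/8·3 + 1/8·3 + 1/4·2 + 1/16·4 + 1/4·2 + 1/32·5 = 2.8125 bits.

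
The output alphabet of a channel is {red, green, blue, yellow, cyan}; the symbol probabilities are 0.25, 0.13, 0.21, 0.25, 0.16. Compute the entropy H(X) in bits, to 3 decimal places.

2.278 bits

H = −Σ pᵢ log₂ pᵢ.
−0.25·log₂(0.25) = 0.5000
−0.13·log₂(0.13) = 0.3826
−0.21·log₂(0.21) = 0.4728
−0.25·log₂(0.25) = 0.5000
−0.16·log₂(0.16) = 0.4230
Sum ≈ 2.2785 → 2.278 bits.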